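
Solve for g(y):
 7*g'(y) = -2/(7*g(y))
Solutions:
 g(y) = -sqrt(C1 - 4*y)/7
 g(y) = sqrt(C1 - 4*y)/7


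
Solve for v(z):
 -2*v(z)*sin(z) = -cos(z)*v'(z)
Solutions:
 v(z) = C1/cos(z)^2


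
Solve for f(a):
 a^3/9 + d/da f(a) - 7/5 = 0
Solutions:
 f(a) = C1 - a^4/36 + 7*a/5


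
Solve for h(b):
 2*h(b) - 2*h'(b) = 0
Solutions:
 h(b) = C1*exp(b)


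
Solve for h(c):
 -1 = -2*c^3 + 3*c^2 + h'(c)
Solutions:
 h(c) = C1 + c^4/2 - c^3 - c


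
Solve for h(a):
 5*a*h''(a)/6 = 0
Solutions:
 h(a) = C1 + C2*a


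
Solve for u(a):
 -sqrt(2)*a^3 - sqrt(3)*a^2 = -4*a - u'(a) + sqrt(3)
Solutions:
 u(a) = C1 + sqrt(2)*a^4/4 + sqrt(3)*a^3/3 - 2*a^2 + sqrt(3)*a


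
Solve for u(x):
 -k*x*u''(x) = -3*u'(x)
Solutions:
 u(x) = C1 + x^(((re(k) + 3)*re(k) + im(k)^2)/(re(k)^2 + im(k)^2))*(C2*sin(3*log(x)*Abs(im(k))/(re(k)^2 + im(k)^2)) + C3*cos(3*log(x)*im(k)/(re(k)^2 + im(k)^2)))


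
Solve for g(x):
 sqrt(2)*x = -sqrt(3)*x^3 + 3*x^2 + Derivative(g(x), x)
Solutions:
 g(x) = C1 + sqrt(3)*x^4/4 - x^3 + sqrt(2)*x^2/2


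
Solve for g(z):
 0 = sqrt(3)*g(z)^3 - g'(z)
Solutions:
 g(z) = -sqrt(2)*sqrt(-1/(C1 + sqrt(3)*z))/2
 g(z) = sqrt(2)*sqrt(-1/(C1 + sqrt(3)*z))/2


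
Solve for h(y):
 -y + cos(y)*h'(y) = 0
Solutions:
 h(y) = C1 + Integral(y/cos(y), y)


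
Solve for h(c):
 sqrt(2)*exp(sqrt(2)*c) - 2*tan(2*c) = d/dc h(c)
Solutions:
 h(c) = C1 + exp(sqrt(2)*c) + log(cos(2*c))


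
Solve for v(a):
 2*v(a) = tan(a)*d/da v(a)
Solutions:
 v(a) = C1*sin(a)^2


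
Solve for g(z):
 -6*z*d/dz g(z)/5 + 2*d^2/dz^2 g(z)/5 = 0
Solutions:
 g(z) = C1 + C2*erfi(sqrt(6)*z/2)


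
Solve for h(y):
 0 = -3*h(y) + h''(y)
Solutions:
 h(y) = C1*exp(-sqrt(3)*y) + C2*exp(sqrt(3)*y)


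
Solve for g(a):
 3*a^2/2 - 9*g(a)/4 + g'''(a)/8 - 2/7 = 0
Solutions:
 g(a) = C3*exp(18^(1/3)*a) + 2*a^2/3 + (C1*sin(3*2^(1/3)*3^(1/6)*a/2) + C2*cos(3*2^(1/3)*3^(1/6)*a/2))*exp(-18^(1/3)*a/2) - 8/63


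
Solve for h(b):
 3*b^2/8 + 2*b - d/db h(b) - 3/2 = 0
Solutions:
 h(b) = C1 + b^3/8 + b^2 - 3*b/2


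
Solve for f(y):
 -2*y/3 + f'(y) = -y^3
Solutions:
 f(y) = C1 - y^4/4 + y^2/3


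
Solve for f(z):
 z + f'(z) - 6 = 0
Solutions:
 f(z) = C1 - z^2/2 + 6*z


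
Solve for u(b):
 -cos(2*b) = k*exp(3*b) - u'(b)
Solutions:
 u(b) = C1 + k*exp(3*b)/3 + sin(2*b)/2


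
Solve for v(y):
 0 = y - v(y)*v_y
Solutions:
 v(y) = -sqrt(C1 + y^2)
 v(y) = sqrt(C1 + y^2)


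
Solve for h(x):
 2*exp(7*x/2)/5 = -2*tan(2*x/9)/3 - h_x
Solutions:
 h(x) = C1 - 4*exp(7*x/2)/35 + 3*log(cos(2*x/9))


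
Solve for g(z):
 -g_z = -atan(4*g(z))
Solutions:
 Integral(1/atan(4*_y), (_y, g(z))) = C1 + z


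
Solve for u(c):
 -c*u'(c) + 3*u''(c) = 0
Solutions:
 u(c) = C1 + C2*erfi(sqrt(6)*c/6)


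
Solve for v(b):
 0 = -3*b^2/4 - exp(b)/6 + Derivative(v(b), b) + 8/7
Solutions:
 v(b) = C1 + b^3/4 - 8*b/7 + exp(b)/6


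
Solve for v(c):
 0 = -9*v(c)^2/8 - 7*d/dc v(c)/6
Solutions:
 v(c) = 28/(C1 + 27*c)


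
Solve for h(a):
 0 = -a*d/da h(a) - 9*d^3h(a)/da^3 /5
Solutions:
 h(a) = C1 + Integral(C2*airyai(-15^(1/3)*a/3) + C3*airybi(-15^(1/3)*a/3), a)


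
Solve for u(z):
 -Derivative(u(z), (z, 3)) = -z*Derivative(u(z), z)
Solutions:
 u(z) = C1 + Integral(C2*airyai(z) + C3*airybi(z), z)


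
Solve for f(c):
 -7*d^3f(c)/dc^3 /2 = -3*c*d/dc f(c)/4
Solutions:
 f(c) = C1 + Integral(C2*airyai(14^(2/3)*3^(1/3)*c/14) + C3*airybi(14^(2/3)*3^(1/3)*c/14), c)


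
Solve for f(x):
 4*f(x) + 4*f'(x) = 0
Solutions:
 f(x) = C1*exp(-x)


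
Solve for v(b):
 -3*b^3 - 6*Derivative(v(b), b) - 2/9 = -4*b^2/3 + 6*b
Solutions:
 v(b) = C1 - b^4/8 + 2*b^3/27 - b^2/2 - b/27


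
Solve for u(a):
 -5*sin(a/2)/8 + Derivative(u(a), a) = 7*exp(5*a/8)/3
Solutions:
 u(a) = C1 + 56*exp(5*a/8)/15 - 5*cos(a/2)/4


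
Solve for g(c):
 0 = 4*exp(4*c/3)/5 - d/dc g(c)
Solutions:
 g(c) = C1 + 3*exp(4*c/3)/5


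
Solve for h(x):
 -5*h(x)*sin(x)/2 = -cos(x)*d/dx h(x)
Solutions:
 h(x) = C1/cos(x)^(5/2)


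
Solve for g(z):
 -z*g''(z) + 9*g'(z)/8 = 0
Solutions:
 g(z) = C1 + C2*z^(17/8)


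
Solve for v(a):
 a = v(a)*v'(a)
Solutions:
 v(a) = -sqrt(C1 + a^2)
 v(a) = sqrt(C1 + a^2)


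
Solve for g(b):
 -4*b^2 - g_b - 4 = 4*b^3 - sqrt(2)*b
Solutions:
 g(b) = C1 - b^4 - 4*b^3/3 + sqrt(2)*b^2/2 - 4*b


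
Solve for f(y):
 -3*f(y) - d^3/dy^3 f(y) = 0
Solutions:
 f(y) = C3*exp(-3^(1/3)*y) + (C1*sin(3^(5/6)*y/2) + C2*cos(3^(5/6)*y/2))*exp(3^(1/3)*y/2)


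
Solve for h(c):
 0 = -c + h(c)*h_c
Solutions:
 h(c) = -sqrt(C1 + c^2)
 h(c) = sqrt(C1 + c^2)


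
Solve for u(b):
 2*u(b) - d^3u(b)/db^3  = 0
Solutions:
 u(b) = C3*exp(2^(1/3)*b) + (C1*sin(2^(1/3)*sqrt(3)*b/2) + C2*cos(2^(1/3)*sqrt(3)*b/2))*exp(-2^(1/3)*b/2)


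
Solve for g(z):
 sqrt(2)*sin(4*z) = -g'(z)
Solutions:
 g(z) = C1 + sqrt(2)*cos(4*z)/4


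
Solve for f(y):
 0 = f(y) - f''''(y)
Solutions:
 f(y) = C1*exp(-y) + C2*exp(y) + C3*sin(y) + C4*cos(y)


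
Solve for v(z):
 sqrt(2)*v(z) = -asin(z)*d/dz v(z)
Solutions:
 v(z) = C1*exp(-sqrt(2)*Integral(1/asin(z), z))


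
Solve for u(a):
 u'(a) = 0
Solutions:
 u(a) = C1


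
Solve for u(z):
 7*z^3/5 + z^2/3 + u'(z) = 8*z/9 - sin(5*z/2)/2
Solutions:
 u(z) = C1 - 7*z^4/20 - z^3/9 + 4*z^2/9 + cos(5*z/2)/5


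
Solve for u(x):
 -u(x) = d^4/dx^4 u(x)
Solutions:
 u(x) = (C1*sin(sqrt(2)*x/2) + C2*cos(sqrt(2)*x/2))*exp(-sqrt(2)*x/2) + (C3*sin(sqrt(2)*x/2) + C4*cos(sqrt(2)*x/2))*exp(sqrt(2)*x/2)


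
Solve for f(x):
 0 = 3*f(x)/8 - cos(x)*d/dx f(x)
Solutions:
 f(x) = C1*(sin(x) + 1)^(3/16)/(sin(x) - 1)^(3/16)


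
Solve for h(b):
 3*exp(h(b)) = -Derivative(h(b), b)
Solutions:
 h(b) = log(1/(C1 + 3*b))


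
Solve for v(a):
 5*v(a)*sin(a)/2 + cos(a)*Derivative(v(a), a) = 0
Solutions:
 v(a) = C1*cos(a)^(5/2)


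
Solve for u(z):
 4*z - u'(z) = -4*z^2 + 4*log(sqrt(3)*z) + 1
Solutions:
 u(z) = C1 + 4*z^3/3 + 2*z^2 - 4*z*log(z) - z*log(9) + 3*z


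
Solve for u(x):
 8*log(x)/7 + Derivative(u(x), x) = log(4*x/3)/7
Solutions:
 u(x) = C1 - x*log(x) - x*log(3)/7 + 2*x*log(2)/7 + x


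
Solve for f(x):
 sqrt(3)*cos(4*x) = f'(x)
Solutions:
 f(x) = C1 + sqrt(3)*sin(4*x)/4


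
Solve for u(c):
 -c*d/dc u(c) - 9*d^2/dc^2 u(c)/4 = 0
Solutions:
 u(c) = C1 + C2*erf(sqrt(2)*c/3)


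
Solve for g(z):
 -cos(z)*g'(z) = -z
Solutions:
 g(z) = C1 + Integral(z/cos(z), z)


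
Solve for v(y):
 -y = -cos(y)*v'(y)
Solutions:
 v(y) = C1 + Integral(y/cos(y), y)


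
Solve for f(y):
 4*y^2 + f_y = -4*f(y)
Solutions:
 f(y) = C1*exp(-4*y) - y^2 + y/2 - 1/8


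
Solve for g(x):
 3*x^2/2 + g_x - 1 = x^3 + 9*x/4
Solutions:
 g(x) = C1 + x^4/4 - x^3/2 + 9*x^2/8 + x


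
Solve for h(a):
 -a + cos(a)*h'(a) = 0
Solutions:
 h(a) = C1 + Integral(a/cos(a), a)


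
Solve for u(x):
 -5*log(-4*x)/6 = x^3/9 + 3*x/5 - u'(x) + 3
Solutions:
 u(x) = C1 + x^4/36 + 3*x^2/10 + 5*x*log(-x)/6 + x*(10*log(2) + 13)/6


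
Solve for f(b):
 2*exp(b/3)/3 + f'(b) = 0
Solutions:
 f(b) = C1 - 2*exp(b/3)


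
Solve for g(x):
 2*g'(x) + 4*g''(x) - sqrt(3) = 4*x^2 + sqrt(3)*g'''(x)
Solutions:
 g(x) = C1 + C2*exp(x*(2*sqrt(3) + sqrt(6)*sqrt(sqrt(3) + 2))/3) + C3*exp(x*(-sqrt(6)*sqrt(sqrt(3) + 2) + 2*sqrt(3))/3) + 2*x^3/3 - 4*x^2 + 5*sqrt(3)*x/2 + 16*x


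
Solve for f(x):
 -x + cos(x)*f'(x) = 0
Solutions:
 f(x) = C1 + Integral(x/cos(x), x)


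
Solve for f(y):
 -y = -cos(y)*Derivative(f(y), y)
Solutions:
 f(y) = C1 + Integral(y/cos(y), y)


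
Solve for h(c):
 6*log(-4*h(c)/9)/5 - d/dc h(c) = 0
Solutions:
 -5*Integral(1/(log(-_y) - 2*log(3) + 2*log(2)), (_y, h(c)))/6 = C1 - c


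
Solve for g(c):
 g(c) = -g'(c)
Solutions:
 g(c) = C1*exp(-c)


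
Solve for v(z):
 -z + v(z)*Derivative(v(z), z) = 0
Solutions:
 v(z) = -sqrt(C1 + z^2)
 v(z) = sqrt(C1 + z^2)


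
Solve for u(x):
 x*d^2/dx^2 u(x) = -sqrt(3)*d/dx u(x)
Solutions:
 u(x) = C1 + C2*x^(1 - sqrt(3))


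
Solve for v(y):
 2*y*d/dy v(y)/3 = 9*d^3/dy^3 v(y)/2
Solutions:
 v(y) = C1 + Integral(C2*airyai(2^(2/3)*y/3) + C3*airybi(2^(2/3)*y/3), y)


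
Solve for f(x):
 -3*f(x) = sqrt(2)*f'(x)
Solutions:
 f(x) = C1*exp(-3*sqrt(2)*x/2)


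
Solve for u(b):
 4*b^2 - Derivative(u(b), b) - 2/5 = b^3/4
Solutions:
 u(b) = C1 - b^4/16 + 4*b^3/3 - 2*b/5


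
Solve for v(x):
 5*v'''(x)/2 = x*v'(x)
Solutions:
 v(x) = C1 + Integral(C2*airyai(2^(1/3)*5^(2/3)*x/5) + C3*airybi(2^(1/3)*5^(2/3)*x/5), x)


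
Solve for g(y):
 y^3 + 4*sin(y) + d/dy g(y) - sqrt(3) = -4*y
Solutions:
 g(y) = C1 - y^4/4 - 2*y^2 + sqrt(3)*y + 4*cos(y)


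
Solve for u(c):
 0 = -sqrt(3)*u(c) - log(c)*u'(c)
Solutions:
 u(c) = C1*exp(-sqrt(3)*li(c))


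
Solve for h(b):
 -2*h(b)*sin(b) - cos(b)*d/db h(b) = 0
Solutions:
 h(b) = C1*cos(b)^2


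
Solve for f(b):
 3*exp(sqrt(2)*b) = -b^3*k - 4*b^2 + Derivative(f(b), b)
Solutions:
 f(b) = C1 + b^4*k/4 + 4*b^3/3 + 3*sqrt(2)*exp(sqrt(2)*b)/2


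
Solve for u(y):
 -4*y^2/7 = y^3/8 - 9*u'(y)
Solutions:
 u(y) = C1 + y^4/288 + 4*y^3/189


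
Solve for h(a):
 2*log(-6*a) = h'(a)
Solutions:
 h(a) = C1 + 2*a*log(-a) + 2*a*(-1 + log(6))


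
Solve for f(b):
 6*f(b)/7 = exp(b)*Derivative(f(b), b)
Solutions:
 f(b) = C1*exp(-6*exp(-b)/7)


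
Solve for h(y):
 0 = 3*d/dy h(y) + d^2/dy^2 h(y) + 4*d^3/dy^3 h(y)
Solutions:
 h(y) = C1 + (C2*sin(sqrt(47)*y/8) + C3*cos(sqrt(47)*y/8))*exp(-y/8)


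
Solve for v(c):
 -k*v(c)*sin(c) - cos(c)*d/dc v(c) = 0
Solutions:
 v(c) = C1*exp(k*log(cos(c)))


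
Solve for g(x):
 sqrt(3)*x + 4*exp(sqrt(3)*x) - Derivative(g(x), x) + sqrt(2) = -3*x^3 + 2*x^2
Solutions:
 g(x) = C1 + 3*x^4/4 - 2*x^3/3 + sqrt(3)*x^2/2 + sqrt(2)*x + 4*sqrt(3)*exp(sqrt(3)*x)/3


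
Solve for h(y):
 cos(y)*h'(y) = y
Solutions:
 h(y) = C1 + Integral(y/cos(y), y)


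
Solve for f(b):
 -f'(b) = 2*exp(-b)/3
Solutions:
 f(b) = C1 + 2*exp(-b)/3


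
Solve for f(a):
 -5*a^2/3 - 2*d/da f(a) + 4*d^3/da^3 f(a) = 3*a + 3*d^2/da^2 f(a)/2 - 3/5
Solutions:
 f(a) = C1 + C2*exp(a*(3 - sqrt(137))/16) + C3*exp(a*(3 + sqrt(137))/16) - 5*a^3/18 - a^2/8 - 683*a/240


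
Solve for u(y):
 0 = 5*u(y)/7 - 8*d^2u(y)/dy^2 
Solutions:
 u(y) = C1*exp(-sqrt(70)*y/28) + C2*exp(sqrt(70)*y/28)


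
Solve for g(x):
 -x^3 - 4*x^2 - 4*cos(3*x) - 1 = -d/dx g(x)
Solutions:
 g(x) = C1 + x^4/4 + 4*x^3/3 + x + 4*sin(3*x)/3


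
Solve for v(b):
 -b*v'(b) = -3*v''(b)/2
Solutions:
 v(b) = C1 + C2*erfi(sqrt(3)*b/3)


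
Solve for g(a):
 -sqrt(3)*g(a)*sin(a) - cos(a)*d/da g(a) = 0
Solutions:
 g(a) = C1*cos(a)^(sqrt(3))


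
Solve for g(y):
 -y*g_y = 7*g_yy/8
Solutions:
 g(y) = C1 + C2*erf(2*sqrt(7)*y/7)


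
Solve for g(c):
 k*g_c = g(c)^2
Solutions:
 g(c) = -k/(C1*k + c)


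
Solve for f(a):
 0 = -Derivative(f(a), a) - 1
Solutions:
 f(a) = C1 - a


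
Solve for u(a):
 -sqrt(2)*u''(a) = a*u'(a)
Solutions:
 u(a) = C1 + C2*erf(2^(1/4)*a/2)


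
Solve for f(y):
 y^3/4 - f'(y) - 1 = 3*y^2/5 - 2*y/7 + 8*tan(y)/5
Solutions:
 f(y) = C1 + y^4/16 - y^3/5 + y^2/7 - y + 8*log(cos(y))/5


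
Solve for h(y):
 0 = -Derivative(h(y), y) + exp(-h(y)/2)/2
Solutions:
 h(y) = 2*log(C1 + y/4)


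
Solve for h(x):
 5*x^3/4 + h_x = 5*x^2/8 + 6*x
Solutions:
 h(x) = C1 - 5*x^4/16 + 5*x^3/24 + 3*x^2


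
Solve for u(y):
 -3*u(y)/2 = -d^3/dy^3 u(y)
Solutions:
 u(y) = C3*exp(2^(2/3)*3^(1/3)*y/2) + (C1*sin(2^(2/3)*3^(5/6)*y/4) + C2*cos(2^(2/3)*3^(5/6)*y/4))*exp(-2^(2/3)*3^(1/3)*y/4)


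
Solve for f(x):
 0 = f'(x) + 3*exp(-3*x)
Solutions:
 f(x) = C1 + exp(-3*x)


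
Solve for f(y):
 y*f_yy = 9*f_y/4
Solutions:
 f(y) = C1 + C2*y^(13/4)


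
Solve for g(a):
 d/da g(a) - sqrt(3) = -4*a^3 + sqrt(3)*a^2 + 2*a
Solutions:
 g(a) = C1 - a^4 + sqrt(3)*a^3/3 + a^2 + sqrt(3)*a


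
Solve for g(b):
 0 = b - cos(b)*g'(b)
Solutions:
 g(b) = C1 + Integral(b/cos(b), b)


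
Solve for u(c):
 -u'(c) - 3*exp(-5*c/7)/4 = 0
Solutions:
 u(c) = C1 + 21*exp(-5*c/7)/20


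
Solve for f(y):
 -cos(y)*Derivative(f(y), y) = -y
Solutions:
 f(y) = C1 + Integral(y/cos(y), y)


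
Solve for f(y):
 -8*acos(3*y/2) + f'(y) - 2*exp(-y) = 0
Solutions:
 f(y) = C1 + 8*y*acos(3*y/2) - 8*sqrt(4 - 9*y^2)/3 - 2*exp(-y)


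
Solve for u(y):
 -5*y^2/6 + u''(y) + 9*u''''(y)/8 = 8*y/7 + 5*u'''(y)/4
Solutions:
 u(y) = C1 + C2*y + 5*y^4/72 + 271*y^3/504 + 725*y^2/672 + (C3*sin(sqrt(47)*y/9) + C4*cos(sqrt(47)*y/9))*exp(5*y/9)


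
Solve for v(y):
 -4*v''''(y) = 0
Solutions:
 v(y) = C1 + C2*y + C3*y^2 + C4*y^3


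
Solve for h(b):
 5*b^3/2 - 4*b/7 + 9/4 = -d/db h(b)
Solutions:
 h(b) = C1 - 5*b^4/8 + 2*b^2/7 - 9*b/4


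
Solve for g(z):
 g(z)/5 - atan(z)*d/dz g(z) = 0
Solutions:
 g(z) = C1*exp(Integral(1/atan(z), z)/5)


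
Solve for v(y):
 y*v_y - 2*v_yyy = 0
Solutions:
 v(y) = C1 + Integral(C2*airyai(2^(2/3)*y/2) + C3*airybi(2^(2/3)*y/2), y)


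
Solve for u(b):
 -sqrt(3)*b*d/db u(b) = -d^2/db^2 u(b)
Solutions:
 u(b) = C1 + C2*erfi(sqrt(2)*3^(1/4)*b/2)


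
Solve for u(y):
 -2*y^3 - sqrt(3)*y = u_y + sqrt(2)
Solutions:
 u(y) = C1 - y^4/2 - sqrt(3)*y^2/2 - sqrt(2)*y


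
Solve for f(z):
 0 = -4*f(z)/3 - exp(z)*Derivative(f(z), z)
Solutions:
 f(z) = C1*exp(4*exp(-z)/3)


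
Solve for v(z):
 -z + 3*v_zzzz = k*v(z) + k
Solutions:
 v(z) = C1*exp(-3^(3/4)*k^(1/4)*z/3) + C2*exp(3^(3/4)*k^(1/4)*z/3) + C3*exp(-3^(3/4)*I*k^(1/4)*z/3) + C4*exp(3^(3/4)*I*k^(1/4)*z/3) - 1 - z/k


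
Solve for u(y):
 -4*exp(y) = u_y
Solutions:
 u(y) = C1 - 4*exp(y)


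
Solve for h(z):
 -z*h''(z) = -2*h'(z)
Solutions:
 h(z) = C1 + C2*z^3


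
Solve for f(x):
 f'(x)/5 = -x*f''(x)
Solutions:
 f(x) = C1 + C2*x^(4/5)


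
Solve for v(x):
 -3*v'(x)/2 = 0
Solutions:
 v(x) = C1


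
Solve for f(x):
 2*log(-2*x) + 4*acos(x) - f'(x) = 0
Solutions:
 f(x) = C1 + 2*x*log(-x) + 4*x*acos(x) - 2*x + 2*x*log(2) - 4*sqrt(1 - x^2)


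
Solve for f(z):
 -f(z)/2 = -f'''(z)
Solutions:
 f(z) = C3*exp(2^(2/3)*z/2) + (C1*sin(2^(2/3)*sqrt(3)*z/4) + C2*cos(2^(2/3)*sqrt(3)*z/4))*exp(-2^(2/3)*z/4)


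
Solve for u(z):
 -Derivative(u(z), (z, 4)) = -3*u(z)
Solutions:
 u(z) = C1*exp(-3^(1/4)*z) + C2*exp(3^(1/4)*z) + C3*sin(3^(1/4)*z) + C4*cos(3^(1/4)*z)


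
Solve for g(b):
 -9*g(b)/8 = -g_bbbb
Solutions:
 g(b) = C1*exp(-2^(1/4)*sqrt(3)*b/2) + C2*exp(2^(1/4)*sqrt(3)*b/2) + C3*sin(2^(1/4)*sqrt(3)*b/2) + C4*cos(2^(1/4)*sqrt(3)*b/2)


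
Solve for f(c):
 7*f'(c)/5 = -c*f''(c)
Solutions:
 f(c) = C1 + C2/c^(2/5)


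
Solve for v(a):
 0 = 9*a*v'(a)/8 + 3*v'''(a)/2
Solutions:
 v(a) = C1 + Integral(C2*airyai(-6^(1/3)*a/2) + C3*airybi(-6^(1/3)*a/2), a)


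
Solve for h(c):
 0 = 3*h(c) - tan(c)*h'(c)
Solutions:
 h(c) = C1*sin(c)^3


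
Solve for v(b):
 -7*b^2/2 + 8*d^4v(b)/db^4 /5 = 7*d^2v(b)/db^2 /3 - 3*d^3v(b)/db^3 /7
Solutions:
 v(b) = C1 + C2*b + C3*exp(b*(-45 + sqrt(166665))/336) + C4*exp(-b*(45 + sqrt(166665))/336) - b^4/8 - 9*b^3/98 - 25911*b^2/24010


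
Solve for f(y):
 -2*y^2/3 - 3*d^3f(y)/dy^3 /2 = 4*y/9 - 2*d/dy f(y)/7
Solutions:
 f(y) = C1 + C2*exp(-2*sqrt(21)*y/21) + C3*exp(2*sqrt(21)*y/21) + 7*y^3/9 + 7*y^2/9 + 49*y/2


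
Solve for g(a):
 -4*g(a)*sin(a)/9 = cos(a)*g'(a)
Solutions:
 g(a) = C1*cos(a)^(4/9)


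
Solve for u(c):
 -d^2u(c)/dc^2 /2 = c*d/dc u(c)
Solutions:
 u(c) = C1 + C2*erf(c)


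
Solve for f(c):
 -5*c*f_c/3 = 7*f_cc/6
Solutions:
 f(c) = C1 + C2*erf(sqrt(35)*c/7)


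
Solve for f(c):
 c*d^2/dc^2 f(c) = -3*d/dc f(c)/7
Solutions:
 f(c) = C1 + C2*c^(4/7)


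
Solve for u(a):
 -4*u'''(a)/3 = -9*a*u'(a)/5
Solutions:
 u(a) = C1 + Integral(C2*airyai(3*50^(1/3)*a/10) + C3*airybi(3*50^(1/3)*a/10), a)


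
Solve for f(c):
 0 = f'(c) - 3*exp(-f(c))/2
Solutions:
 f(c) = log(C1 + 3*c/2)


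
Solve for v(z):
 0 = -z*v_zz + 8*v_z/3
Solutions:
 v(z) = C1 + C2*z^(11/3)


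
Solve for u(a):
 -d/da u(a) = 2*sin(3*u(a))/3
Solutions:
 u(a) = -acos((-C1 - exp(4*a))/(C1 - exp(4*a)))/3 + 2*pi/3
 u(a) = acos((-C1 - exp(4*a))/(C1 - exp(4*a)))/3


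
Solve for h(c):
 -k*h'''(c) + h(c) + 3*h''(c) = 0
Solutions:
 h(c) = C1*exp(c*(-(sqrt(((1 + 2/k^2)^2 - 4/k^4)/k^2)/2 - 1/(2*k) - 1/k^3)^(1/3) + 1/k - 1/(k^2*(sqrt(((1 + 2/k^2)^2 - 4/k^4)/k^2)/2 - 1/(2*k) - 1/k^3)^(1/3)))) + C2*exp(c*((sqrt(((1 + 2/k^2)^2 - 4/k^4)/k^2)/2 - 1/(2*k) - 1/k^3)^(1/3)/2 - sqrt(3)*I*(sqrt(((1 + 2/k^2)^2 - 4/k^4)/k^2)/2 - 1/(2*k) - 1/k^3)^(1/3)/2 + 1/k - 2/(k^2*(-1 + sqrt(3)*I)*(sqrt(((1 + 2/k^2)^2 - 4/k^4)/k^2)/2 - 1/(2*k) - 1/k^3)^(1/3)))) + C3*exp(c*((sqrt(((1 + 2/k^2)^2 - 4/k^4)/k^2)/2 - 1/(2*k) - 1/k^3)^(1/3)/2 + sqrt(3)*I*(sqrt(((1 + 2/k^2)^2 - 4/k^4)/k^2)/2 - 1/(2*k) - 1/k^3)^(1/3)/2 + 1/k + 2/(k^2*(1 + sqrt(3)*I)*(sqrt(((1 + 2/k^2)^2 - 4/k^4)/k^2)/2 - 1/(2*k) - 1/k^3)^(1/3))))


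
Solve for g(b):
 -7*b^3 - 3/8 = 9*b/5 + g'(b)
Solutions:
 g(b) = C1 - 7*b^4/4 - 9*b^2/10 - 3*b/8


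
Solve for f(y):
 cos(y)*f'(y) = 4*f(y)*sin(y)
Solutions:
 f(y) = C1/cos(y)^4


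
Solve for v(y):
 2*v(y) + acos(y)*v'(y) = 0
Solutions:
 v(y) = C1*exp(-2*Integral(1/acos(y), y))


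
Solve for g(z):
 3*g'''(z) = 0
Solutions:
 g(z) = C1 + C2*z + C3*z^2


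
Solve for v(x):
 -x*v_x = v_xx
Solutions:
 v(x) = C1 + C2*erf(sqrt(2)*x/2)


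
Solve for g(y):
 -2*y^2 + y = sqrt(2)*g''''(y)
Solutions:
 g(y) = C1 + C2*y + C3*y^2 + C4*y^3 - sqrt(2)*y^6/360 + sqrt(2)*y^5/240


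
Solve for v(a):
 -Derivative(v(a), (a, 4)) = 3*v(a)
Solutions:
 v(a) = (C1*sin(sqrt(2)*3^(1/4)*a/2) + C2*cos(sqrt(2)*3^(1/4)*a/2))*exp(-sqrt(2)*3^(1/4)*a/2) + (C3*sin(sqrt(2)*3^(1/4)*a/2) + C4*cos(sqrt(2)*3^(1/4)*a/2))*exp(sqrt(2)*3^(1/4)*a/2)


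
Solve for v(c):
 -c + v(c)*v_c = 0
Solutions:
 v(c) = -sqrt(C1 + c^2)
 v(c) = sqrt(C1 + c^2)


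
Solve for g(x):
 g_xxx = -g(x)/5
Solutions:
 g(x) = C3*exp(-5^(2/3)*x/5) + (C1*sin(sqrt(3)*5^(2/3)*x/10) + C2*cos(sqrt(3)*5^(2/3)*x/10))*exp(5^(2/3)*x/10)


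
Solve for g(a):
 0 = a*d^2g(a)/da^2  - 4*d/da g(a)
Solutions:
 g(a) = C1 + C2*a^5


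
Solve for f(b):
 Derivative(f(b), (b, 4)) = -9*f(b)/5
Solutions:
 f(b) = (C1*sin(5^(3/4)*sqrt(6)*b/10) + C2*cos(5^(3/4)*sqrt(6)*b/10))*exp(-5^(3/4)*sqrt(6)*b/10) + (C3*sin(5^(3/4)*sqrt(6)*b/10) + C4*cos(5^(3/4)*sqrt(6)*b/10))*exp(5^(3/4)*sqrt(6)*b/10)


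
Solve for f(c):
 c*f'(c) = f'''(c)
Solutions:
 f(c) = C1 + Integral(C2*airyai(c) + C3*airybi(c), c)


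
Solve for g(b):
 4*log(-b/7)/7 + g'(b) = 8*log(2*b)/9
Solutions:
 g(b) = C1 + 20*b*log(b)/63 + 4*b*(-5 + 14*log(2) + 9*log(7) - 9*I*pi)/63


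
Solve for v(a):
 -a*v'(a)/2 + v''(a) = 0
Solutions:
 v(a) = C1 + C2*erfi(a/2)


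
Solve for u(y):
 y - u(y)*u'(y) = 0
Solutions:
 u(y) = -sqrt(C1 + y^2)
 u(y) = sqrt(C1 + y^2)


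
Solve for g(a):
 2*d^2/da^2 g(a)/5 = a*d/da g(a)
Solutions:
 g(a) = C1 + C2*erfi(sqrt(5)*a/2)


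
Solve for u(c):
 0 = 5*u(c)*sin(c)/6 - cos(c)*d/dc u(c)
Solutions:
 u(c) = C1/cos(c)^(5/6)


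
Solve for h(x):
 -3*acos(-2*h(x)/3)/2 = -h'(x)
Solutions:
 Integral(1/acos(-2*_y/3), (_y, h(x))) = C1 + 3*x/2


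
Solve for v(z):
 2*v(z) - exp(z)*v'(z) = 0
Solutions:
 v(z) = C1*exp(-2*exp(-z))


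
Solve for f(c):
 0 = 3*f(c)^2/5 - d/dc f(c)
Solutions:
 f(c) = -5/(C1 + 3*c)


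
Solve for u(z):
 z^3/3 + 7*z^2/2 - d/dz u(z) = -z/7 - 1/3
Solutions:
 u(z) = C1 + z^4/12 + 7*z^3/6 + z^2/14 + z/3


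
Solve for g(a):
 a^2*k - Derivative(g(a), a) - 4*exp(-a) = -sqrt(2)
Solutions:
 g(a) = C1 + a^3*k/3 + sqrt(2)*a + 4*exp(-a)


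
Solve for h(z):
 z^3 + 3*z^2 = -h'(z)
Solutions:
 h(z) = C1 - z^4/4 - z^3


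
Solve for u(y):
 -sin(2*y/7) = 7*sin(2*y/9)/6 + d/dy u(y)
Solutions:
 u(y) = C1 + 21*cos(2*y/9)/4 + 7*cos(2*y/7)/2


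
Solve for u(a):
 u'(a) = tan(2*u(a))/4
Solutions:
 u(a) = -asin(C1*exp(a/2))/2 + pi/2
 u(a) = asin(C1*exp(a/2))/2


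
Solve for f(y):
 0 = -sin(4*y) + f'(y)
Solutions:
 f(y) = C1 - cos(4*y)/4


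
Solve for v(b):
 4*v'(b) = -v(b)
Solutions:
 v(b) = C1*exp(-b/4)


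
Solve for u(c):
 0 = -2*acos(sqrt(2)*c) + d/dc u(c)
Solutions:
 u(c) = C1 + 2*c*acos(sqrt(2)*c) - sqrt(2)*sqrt(1 - 2*c^2)


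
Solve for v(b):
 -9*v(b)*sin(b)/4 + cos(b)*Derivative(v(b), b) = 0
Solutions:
 v(b) = C1/cos(b)^(9/4)


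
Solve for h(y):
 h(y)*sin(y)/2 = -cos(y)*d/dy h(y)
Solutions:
 h(y) = C1*sqrt(cos(y))


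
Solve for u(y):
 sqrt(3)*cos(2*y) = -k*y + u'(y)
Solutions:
 u(y) = C1 + k*y^2/2 + sqrt(3)*sin(2*y)/2


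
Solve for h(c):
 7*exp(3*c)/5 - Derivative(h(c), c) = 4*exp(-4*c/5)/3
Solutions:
 h(c) = C1 + 7*exp(3*c)/15 + 5*exp(-4*c/5)/3


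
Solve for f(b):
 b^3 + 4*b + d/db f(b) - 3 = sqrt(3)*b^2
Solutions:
 f(b) = C1 - b^4/4 + sqrt(3)*b^3/3 - 2*b^2 + 3*b


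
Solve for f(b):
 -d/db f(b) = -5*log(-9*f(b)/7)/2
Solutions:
 -2*Integral(1/(log(-_y) - log(7) + 2*log(3)), (_y, f(b)))/5 = C1 - b


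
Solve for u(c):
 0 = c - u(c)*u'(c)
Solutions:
 u(c) = -sqrt(C1 + c^2)
 u(c) = sqrt(C1 + c^2)


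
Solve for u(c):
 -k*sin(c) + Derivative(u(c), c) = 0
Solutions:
 u(c) = C1 - k*cos(c)


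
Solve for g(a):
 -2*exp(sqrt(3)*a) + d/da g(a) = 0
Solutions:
 g(a) = C1 + 2*sqrt(3)*exp(sqrt(3)*a)/3


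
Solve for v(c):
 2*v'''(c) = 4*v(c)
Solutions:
 v(c) = C3*exp(2^(1/3)*c) + (C1*sin(2^(1/3)*sqrt(3)*c/2) + C2*cos(2^(1/3)*sqrt(3)*c/2))*exp(-2^(1/3)*c/2)


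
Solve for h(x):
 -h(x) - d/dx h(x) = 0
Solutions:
 h(x) = C1*exp(-x)


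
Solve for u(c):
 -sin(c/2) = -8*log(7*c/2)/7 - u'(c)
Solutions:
 u(c) = C1 - 8*c*log(c)/7 - 8*c*log(7)/7 + 8*c*log(2)/7 + 8*c/7 - 2*cos(c/2)


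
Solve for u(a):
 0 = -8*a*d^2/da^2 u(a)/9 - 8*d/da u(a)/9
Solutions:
 u(a) = C1 + C2*log(a)


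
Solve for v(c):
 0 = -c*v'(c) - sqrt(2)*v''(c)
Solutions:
 v(c) = C1 + C2*erf(2^(1/4)*c/2)


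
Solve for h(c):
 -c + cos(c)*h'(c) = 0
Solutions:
 h(c) = C1 + Integral(c/cos(c), c)


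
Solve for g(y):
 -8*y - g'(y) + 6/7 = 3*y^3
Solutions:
 g(y) = C1 - 3*y^4/4 - 4*y^2 + 6*y/7


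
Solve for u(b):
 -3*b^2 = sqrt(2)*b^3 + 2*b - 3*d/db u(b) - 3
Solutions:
 u(b) = C1 + sqrt(2)*b^4/12 + b^3/3 + b^2/3 - b


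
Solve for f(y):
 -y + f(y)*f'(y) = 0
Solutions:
 f(y) = -sqrt(C1 + y^2)
 f(y) = sqrt(C1 + y^2)


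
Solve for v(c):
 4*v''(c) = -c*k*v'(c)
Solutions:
 v(c) = Piecewise((-sqrt(2)*sqrt(pi)*C1*erf(sqrt(2)*c*sqrt(k)/4)/sqrt(k) - C2, (k > 0) | (k < 0)), (-C1*c - C2, True))


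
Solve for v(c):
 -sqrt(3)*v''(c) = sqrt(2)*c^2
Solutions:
 v(c) = C1 + C2*c - sqrt(6)*c^4/36


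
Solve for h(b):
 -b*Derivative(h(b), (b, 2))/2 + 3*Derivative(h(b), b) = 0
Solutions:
 h(b) = C1 + C2*b^7


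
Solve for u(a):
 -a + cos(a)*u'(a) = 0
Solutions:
 u(a) = C1 + Integral(a/cos(a), a)


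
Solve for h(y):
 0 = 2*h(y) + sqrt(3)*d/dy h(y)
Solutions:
 h(y) = C1*exp(-2*sqrt(3)*y/3)


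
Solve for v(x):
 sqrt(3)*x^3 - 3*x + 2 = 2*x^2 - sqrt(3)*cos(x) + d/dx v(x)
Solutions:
 v(x) = C1 + sqrt(3)*x^4/4 - 2*x^3/3 - 3*x^2/2 + 2*x + sqrt(3)*sin(x)


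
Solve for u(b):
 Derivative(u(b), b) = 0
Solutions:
 u(b) = C1


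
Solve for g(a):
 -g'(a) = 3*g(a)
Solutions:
 g(a) = C1*exp(-3*a)


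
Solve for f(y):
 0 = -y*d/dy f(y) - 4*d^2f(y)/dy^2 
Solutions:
 f(y) = C1 + C2*erf(sqrt(2)*y/4)


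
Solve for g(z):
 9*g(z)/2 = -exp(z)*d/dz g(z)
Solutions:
 g(z) = C1*exp(9*exp(-z)/2)


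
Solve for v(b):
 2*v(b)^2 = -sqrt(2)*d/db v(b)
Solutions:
 v(b) = 1/(C1 + sqrt(2)*b)


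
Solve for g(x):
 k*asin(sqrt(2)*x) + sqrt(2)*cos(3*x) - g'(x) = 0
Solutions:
 g(x) = C1 + k*(x*asin(sqrt(2)*x) + sqrt(2)*sqrt(1 - 2*x^2)/2) + sqrt(2)*sin(3*x)/3


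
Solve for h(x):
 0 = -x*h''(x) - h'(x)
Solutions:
 h(x) = C1 + C2*log(x)


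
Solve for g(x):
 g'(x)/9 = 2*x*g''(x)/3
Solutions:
 g(x) = C1 + C2*x^(7/6)


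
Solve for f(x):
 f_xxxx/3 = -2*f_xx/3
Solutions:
 f(x) = C1 + C2*x + C3*sin(sqrt(2)*x) + C4*cos(sqrt(2)*x)


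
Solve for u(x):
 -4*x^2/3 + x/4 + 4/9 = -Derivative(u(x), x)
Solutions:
 u(x) = C1 + 4*x^3/9 - x^2/8 - 4*x/9


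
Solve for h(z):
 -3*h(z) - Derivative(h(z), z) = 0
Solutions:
 h(z) = C1*exp(-3*z)


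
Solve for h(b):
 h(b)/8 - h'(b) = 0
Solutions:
 h(b) = C1*exp(b/8)


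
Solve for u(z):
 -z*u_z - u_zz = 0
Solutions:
 u(z) = C1 + C2*erf(sqrt(2)*z/2)


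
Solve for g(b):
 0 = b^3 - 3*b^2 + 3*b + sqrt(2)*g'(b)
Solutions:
 g(b) = C1 - sqrt(2)*b^4/8 + sqrt(2)*b^3/2 - 3*sqrt(2)*b^2/4


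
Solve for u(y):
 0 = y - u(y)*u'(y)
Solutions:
 u(y) = -sqrt(C1 + y^2)
 u(y) = sqrt(C1 + y^2)


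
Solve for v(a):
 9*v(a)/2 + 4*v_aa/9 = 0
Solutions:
 v(a) = C1*sin(9*sqrt(2)*a/4) + C2*cos(9*sqrt(2)*a/4)


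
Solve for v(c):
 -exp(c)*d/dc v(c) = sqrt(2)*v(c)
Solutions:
 v(c) = C1*exp(sqrt(2)*exp(-c))


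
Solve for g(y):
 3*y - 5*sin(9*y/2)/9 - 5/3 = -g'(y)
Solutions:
 g(y) = C1 - 3*y^2/2 + 5*y/3 - 10*cos(9*y/2)/81


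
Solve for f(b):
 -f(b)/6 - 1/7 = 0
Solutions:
 f(b) = -6/7


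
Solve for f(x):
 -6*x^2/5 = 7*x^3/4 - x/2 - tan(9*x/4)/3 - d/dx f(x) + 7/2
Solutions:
 f(x) = C1 + 7*x^4/16 + 2*x^3/5 - x^2/4 + 7*x/2 + 4*log(cos(9*x/4))/27


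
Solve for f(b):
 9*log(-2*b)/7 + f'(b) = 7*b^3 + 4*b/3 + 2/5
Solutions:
 f(b) = C1 + 7*b^4/4 + 2*b^2/3 - 9*b*log(-b)/7 + b*(59 - 45*log(2))/35


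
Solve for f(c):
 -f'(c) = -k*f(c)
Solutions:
 f(c) = C1*exp(c*k)


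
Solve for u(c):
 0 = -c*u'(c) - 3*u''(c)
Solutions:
 u(c) = C1 + C2*erf(sqrt(6)*c/6)


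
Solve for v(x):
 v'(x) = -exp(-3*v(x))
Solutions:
 v(x) = log(C1 - 3*x)/3
 v(x) = log((-3^(1/3) - 3^(5/6)*I)*(C1 - x)^(1/3)/2)
 v(x) = log((-3^(1/3) + 3^(5/6)*I)*(C1 - x)^(1/3)/2)


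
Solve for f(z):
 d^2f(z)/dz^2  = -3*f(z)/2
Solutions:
 f(z) = C1*sin(sqrt(6)*z/2) + C2*cos(sqrt(6)*z/2)


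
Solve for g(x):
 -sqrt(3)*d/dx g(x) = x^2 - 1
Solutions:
 g(x) = C1 - sqrt(3)*x^3/9 + sqrt(3)*x/3


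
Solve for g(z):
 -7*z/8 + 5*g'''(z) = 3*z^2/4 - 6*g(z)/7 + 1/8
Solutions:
 g(z) = C3*exp(-35^(2/3)*6^(1/3)*z/35) + 7*z^2/8 + 49*z/48 + (C1*sin(2^(1/3)*3^(5/6)*35^(2/3)*z/70) + C2*cos(2^(1/3)*3^(5/6)*35^(2/3)*z/70))*exp(35^(2/3)*6^(1/3)*z/70) + 7/48


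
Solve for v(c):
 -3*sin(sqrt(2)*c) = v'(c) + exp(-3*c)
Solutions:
 v(c) = C1 + 3*sqrt(2)*cos(sqrt(2)*c)/2 + exp(-3*c)/3


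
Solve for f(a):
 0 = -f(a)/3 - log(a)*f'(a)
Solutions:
 f(a) = C1*exp(-li(a)/3)


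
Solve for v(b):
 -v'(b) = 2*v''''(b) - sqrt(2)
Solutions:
 v(b) = C1 + C4*exp(-2^(2/3)*b/2) + sqrt(2)*b + (C2*sin(2^(2/3)*sqrt(3)*b/4) + C3*cos(2^(2/3)*sqrt(3)*b/4))*exp(2^(2/3)*b/4)


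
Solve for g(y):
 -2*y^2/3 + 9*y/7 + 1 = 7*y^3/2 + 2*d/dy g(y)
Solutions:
 g(y) = C1 - 7*y^4/16 - y^3/9 + 9*y^2/28 + y/2


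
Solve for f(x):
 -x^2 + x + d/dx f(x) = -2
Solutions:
 f(x) = C1 + x^3/3 - x^2/2 - 2*x


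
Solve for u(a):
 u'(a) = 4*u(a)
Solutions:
 u(a) = C1*exp(4*a)


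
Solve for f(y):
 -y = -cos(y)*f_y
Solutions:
 f(y) = C1 + Integral(y/cos(y), y)


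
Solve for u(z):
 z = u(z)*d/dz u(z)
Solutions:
 u(z) = -sqrt(C1 + z^2)
 u(z) = sqrt(C1 + z^2)


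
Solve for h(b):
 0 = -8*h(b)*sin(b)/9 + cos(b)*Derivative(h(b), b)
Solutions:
 h(b) = C1/cos(b)^(8/9)


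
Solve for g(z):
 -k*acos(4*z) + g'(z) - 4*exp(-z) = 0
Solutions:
 g(z) = C1 + k*z*acos(4*z) - k*sqrt(1 - 16*z^2)/4 - 4*exp(-z)


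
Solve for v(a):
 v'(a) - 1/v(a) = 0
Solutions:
 v(a) = -sqrt(C1 + 2*a)
 v(a) = sqrt(C1 + 2*a)


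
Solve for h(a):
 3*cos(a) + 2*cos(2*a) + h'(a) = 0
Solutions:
 h(a) = C1 - 3*sin(a) - sin(2*a)


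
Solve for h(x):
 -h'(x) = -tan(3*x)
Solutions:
 h(x) = C1 - log(cos(3*x))/3


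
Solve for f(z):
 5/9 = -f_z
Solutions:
 f(z) = C1 - 5*z/9


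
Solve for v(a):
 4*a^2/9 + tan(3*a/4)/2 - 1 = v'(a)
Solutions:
 v(a) = C1 + 4*a^3/27 - a - 2*log(cos(3*a/4))/3


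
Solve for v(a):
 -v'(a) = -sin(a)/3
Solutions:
 v(a) = C1 - cos(a)/3


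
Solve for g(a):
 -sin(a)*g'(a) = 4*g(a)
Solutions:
 g(a) = C1*(cos(a)^2 + 2*cos(a) + 1)/(cos(a)^2 - 2*cos(a) + 1)


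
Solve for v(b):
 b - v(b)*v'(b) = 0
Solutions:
 v(b) = -sqrt(C1 + b^2)
 v(b) = sqrt(C1 + b^2)


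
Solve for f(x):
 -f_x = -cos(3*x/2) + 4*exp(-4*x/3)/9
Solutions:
 f(x) = C1 + 2*sin(3*x/2)/3 + exp(-4*x/3)/3


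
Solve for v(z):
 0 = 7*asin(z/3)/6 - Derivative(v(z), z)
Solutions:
 v(z) = C1 + 7*z*asin(z/3)/6 + 7*sqrt(9 - z^2)/6


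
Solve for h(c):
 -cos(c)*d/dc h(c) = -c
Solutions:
 h(c) = C1 + Integral(c/cos(c), c)


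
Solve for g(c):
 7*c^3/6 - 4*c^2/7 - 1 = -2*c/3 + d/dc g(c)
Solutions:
 g(c) = C1 + 7*c^4/24 - 4*c^3/21 + c^2/3 - c


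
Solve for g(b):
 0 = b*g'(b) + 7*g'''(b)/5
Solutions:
 g(b) = C1 + Integral(C2*airyai(-5^(1/3)*7^(2/3)*b/7) + C3*airybi(-5^(1/3)*7^(2/3)*b/7), b)


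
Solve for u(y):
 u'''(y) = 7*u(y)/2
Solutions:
 u(y) = C3*exp(2^(2/3)*7^(1/3)*y/2) + (C1*sin(2^(2/3)*sqrt(3)*7^(1/3)*y/4) + C2*cos(2^(2/3)*sqrt(3)*7^(1/3)*y/4))*exp(-2^(2/3)*7^(1/3)*y/4)


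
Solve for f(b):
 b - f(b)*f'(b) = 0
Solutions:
 f(b) = -sqrt(C1 + b^2)
 f(b) = sqrt(C1 + b^2)


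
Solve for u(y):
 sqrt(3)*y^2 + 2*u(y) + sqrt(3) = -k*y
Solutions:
 u(y) = -k*y/2 - sqrt(3)*y^2/2 - sqrt(3)/2


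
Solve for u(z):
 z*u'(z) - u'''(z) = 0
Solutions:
 u(z) = C1 + Integral(C2*airyai(z) + C3*airybi(z), z)


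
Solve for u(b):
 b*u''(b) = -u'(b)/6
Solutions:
 u(b) = C1 + C2*b^(5/6)


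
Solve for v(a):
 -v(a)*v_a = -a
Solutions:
 v(a) = -sqrt(C1 + a^2)
 v(a) = sqrt(C1 + a^2)


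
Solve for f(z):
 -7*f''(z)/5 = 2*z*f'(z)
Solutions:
 f(z) = C1 + C2*erf(sqrt(35)*z/7)


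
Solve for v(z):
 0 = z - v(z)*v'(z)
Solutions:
 v(z) = -sqrt(C1 + z^2)
 v(z) = sqrt(C1 + z^2)


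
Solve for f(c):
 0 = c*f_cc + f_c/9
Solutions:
 f(c) = C1 + C2*c^(8/9)


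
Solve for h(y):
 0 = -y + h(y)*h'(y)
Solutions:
 h(y) = -sqrt(C1 + y^2)
 h(y) = sqrt(C1 + y^2)


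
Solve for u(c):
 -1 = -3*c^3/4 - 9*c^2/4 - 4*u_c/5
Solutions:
 u(c) = C1 - 15*c^4/64 - 15*c^3/16 + 5*c/4


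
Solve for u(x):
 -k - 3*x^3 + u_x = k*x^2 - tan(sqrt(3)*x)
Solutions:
 u(x) = C1 + k*x^3/3 + k*x + 3*x^4/4 + sqrt(3)*log(cos(sqrt(3)*x))/3


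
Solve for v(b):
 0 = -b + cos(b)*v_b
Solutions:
 v(b) = C1 + Integral(b/cos(b), b)


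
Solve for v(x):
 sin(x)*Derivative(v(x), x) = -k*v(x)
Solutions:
 v(x) = C1*exp(k*(-log(cos(x) - 1) + log(cos(x) + 1))/2)


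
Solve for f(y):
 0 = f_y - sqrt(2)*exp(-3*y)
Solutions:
 f(y) = C1 - sqrt(2)*exp(-3*y)/3


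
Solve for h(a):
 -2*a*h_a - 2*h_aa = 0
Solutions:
 h(a) = C1 + C2*erf(sqrt(2)*a/2)


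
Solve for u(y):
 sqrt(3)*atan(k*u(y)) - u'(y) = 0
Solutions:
 Integral(1/atan(_y*k), (_y, u(y))) = C1 + sqrt(3)*y


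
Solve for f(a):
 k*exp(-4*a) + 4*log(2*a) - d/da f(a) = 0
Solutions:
 f(a) = C1 + 4*a*log(a) + 4*a*(-1 + log(2)) - k*exp(-4*a)/4


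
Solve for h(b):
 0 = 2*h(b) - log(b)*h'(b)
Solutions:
 h(b) = C1*exp(2*li(b))


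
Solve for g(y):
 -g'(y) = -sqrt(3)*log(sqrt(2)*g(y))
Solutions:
 -2*sqrt(3)*Integral(1/(2*log(_y) + log(2)), (_y, g(y)))/3 = C1 - y


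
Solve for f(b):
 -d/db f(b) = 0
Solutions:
 f(b) = C1


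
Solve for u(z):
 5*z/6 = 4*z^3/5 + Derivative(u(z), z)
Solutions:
 u(z) = C1 - z^4/5 + 5*z^2/12


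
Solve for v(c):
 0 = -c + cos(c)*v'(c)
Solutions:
 v(c) = C1 + Integral(c/cos(c), c)


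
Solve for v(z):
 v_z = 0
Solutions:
 v(z) = C1


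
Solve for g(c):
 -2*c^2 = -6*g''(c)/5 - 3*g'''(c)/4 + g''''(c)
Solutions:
 g(c) = C1 + C2*c + C3*exp(c*(15 - sqrt(2145))/40) + C4*exp(c*(15 + sqrt(2145))/40) + 5*c^4/36 - 25*c^3/72 + 1175*c^2/576


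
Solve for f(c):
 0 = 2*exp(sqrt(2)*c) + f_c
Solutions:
 f(c) = C1 - sqrt(2)*exp(sqrt(2)*c)


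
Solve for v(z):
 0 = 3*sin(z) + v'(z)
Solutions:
 v(z) = C1 + 3*cos(z)


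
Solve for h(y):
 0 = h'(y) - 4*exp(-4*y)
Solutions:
 h(y) = C1 - exp(-4*y)


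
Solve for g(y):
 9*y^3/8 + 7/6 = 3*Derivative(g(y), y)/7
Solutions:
 g(y) = C1 + 21*y^4/32 + 49*y/18


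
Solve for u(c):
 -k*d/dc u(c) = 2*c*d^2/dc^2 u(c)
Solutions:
 u(c) = C1 + c^(1 - re(k)/2)*(C2*sin(log(c)*Abs(im(k))/2) + C3*cos(log(c)*im(k)/2))


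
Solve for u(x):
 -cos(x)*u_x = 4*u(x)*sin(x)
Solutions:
 u(x) = C1*cos(x)^4


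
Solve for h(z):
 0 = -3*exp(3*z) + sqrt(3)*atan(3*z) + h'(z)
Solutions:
 h(z) = C1 - sqrt(3)*(z*atan(3*z) - log(9*z^2 + 1)/6) + exp(3*z)


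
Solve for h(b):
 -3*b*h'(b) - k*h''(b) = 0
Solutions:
 h(b) = C1 + C2*sqrt(k)*erf(sqrt(6)*b*sqrt(1/k)/2)


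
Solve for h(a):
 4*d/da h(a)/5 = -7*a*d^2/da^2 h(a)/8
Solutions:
 h(a) = C1 + C2*a^(3/35)


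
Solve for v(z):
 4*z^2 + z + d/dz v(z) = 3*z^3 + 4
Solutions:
 v(z) = C1 + 3*z^4/4 - 4*z^3/3 - z^2/2 + 4*z


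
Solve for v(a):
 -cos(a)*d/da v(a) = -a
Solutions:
 v(a) = C1 + Integral(a/cos(a), a)


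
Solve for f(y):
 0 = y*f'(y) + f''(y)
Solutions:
 f(y) = C1 + C2*erf(sqrt(2)*y/2)


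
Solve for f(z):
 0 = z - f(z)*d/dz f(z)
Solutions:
 f(z) = -sqrt(C1 + z^2)
 f(z) = sqrt(C1 + z^2)


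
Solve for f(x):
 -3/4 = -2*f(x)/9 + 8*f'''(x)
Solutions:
 f(x) = C3*exp(6^(1/3)*x/6) + (C1*sin(2^(1/3)*3^(5/6)*x/12) + C2*cos(2^(1/3)*3^(5/6)*x/12))*exp(-6^(1/3)*x/12) + 27/8


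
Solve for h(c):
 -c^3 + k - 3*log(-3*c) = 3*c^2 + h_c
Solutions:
 h(c) = C1 - c^4/4 - c^3 + c*(k - 3*log(3) + 3) - 3*c*log(-c)


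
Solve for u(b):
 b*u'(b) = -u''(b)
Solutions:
 u(b) = C1 + C2*erf(sqrt(2)*b/2)


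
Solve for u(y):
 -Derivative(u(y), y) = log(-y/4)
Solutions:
 u(y) = C1 - y*log(-y) + y*(1 + 2*log(2))


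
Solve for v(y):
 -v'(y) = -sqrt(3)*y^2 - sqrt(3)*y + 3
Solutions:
 v(y) = C1 + sqrt(3)*y^3/3 + sqrt(3)*y^2/2 - 3*y


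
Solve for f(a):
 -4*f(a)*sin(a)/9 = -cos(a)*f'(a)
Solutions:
 f(a) = C1/cos(a)^(4/9)


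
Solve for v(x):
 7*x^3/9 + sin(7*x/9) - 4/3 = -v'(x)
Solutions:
 v(x) = C1 - 7*x^4/36 + 4*x/3 + 9*cos(7*x/9)/7


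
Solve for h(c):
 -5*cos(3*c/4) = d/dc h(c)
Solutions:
 h(c) = C1 - 20*sin(3*c/4)/3


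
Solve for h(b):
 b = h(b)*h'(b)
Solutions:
 h(b) = -sqrt(C1 + b^2)
 h(b) = sqrt(C1 + b^2)


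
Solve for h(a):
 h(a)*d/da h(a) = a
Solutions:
 h(a) = -sqrt(C1 + a^2)
 h(a) = sqrt(C1 + a^2)


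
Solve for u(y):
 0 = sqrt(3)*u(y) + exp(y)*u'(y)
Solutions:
 u(y) = C1*exp(sqrt(3)*exp(-y))


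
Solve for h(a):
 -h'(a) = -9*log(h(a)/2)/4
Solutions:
 4*Integral(1/(-log(_y) + log(2)), (_y, h(a)))/9 = C1 - a


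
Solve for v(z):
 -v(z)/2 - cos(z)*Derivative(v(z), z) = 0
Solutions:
 v(z) = C1*(sin(z) - 1)^(1/4)/(sin(z) + 1)^(1/4)


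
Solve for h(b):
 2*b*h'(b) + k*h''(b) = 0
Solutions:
 h(b) = C1 + C2*sqrt(k)*erf(b*sqrt(1/k))


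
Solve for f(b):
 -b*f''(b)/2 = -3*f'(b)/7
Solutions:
 f(b) = C1 + C2*b^(13/7)


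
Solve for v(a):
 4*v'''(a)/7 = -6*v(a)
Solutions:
 v(a) = C3*exp(-2^(2/3)*21^(1/3)*a/2) + (C1*sin(2^(2/3)*3^(5/6)*7^(1/3)*a/4) + C2*cos(2^(2/3)*3^(5/6)*7^(1/3)*a/4))*exp(2^(2/3)*21^(1/3)*a/4)


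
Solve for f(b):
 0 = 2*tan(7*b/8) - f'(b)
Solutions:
 f(b) = C1 - 16*log(cos(7*b/8))/7


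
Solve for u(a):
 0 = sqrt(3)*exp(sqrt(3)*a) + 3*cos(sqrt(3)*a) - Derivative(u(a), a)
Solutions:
 u(a) = C1 + exp(sqrt(3)*a) + sqrt(3)*sin(sqrt(3)*a)


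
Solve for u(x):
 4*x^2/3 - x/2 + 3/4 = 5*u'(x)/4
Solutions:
 u(x) = C1 + 16*x^3/45 - x^2/5 + 3*x/5


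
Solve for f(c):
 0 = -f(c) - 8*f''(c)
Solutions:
 f(c) = C1*sin(sqrt(2)*c/4) + C2*cos(sqrt(2)*c/4)


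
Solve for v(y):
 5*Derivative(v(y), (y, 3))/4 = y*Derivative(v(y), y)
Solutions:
 v(y) = C1 + Integral(C2*airyai(10^(2/3)*y/5) + C3*airybi(10^(2/3)*y/5), y)


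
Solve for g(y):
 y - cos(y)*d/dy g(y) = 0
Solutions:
 g(y) = C1 + Integral(y/cos(y), y)


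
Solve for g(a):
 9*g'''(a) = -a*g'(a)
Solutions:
 g(a) = C1 + Integral(C2*airyai(-3^(1/3)*a/3) + C3*airybi(-3^(1/3)*a/3), a)


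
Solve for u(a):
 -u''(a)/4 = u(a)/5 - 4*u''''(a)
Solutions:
 u(a) = C1*exp(-sqrt(10)*a*sqrt(5 + 3*sqrt(145))/40) + C2*exp(sqrt(10)*a*sqrt(5 + 3*sqrt(145))/40) + C3*sin(sqrt(10)*a*sqrt(-5 + 3*sqrt(145))/40) + C4*cos(sqrt(10)*a*sqrt(-5 + 3*sqrt(145))/40)


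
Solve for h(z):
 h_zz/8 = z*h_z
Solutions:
 h(z) = C1 + C2*erfi(2*z)


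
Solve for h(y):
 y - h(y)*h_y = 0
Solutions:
 h(y) = -sqrt(C1 + y^2)
 h(y) = sqrt(C1 + y^2)


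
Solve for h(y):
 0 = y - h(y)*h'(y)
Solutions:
 h(y) = -sqrt(C1 + y^2)
 h(y) = sqrt(C1 + y^2)


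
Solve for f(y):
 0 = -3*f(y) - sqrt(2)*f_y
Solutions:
 f(y) = C1*exp(-3*sqrt(2)*y/2)


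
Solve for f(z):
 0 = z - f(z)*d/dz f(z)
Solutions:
 f(z) = -sqrt(C1 + z^2)
 f(z) = sqrt(C1 + z^2)


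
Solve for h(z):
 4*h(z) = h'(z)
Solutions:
 h(z) = C1*exp(4*z)


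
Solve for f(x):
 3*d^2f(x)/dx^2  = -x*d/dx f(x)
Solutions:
 f(x) = C1 + C2*erf(sqrt(6)*x/6)


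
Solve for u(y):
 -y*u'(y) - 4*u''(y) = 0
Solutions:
 u(y) = C1 + C2*erf(sqrt(2)*y/4)


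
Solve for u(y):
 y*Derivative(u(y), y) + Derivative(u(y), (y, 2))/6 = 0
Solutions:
 u(y) = C1 + C2*erf(sqrt(3)*y)


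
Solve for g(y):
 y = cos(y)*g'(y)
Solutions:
 g(y) = C1 + Integral(y/cos(y), y)


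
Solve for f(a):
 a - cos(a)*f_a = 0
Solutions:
 f(a) = C1 + Integral(a/cos(a), a)


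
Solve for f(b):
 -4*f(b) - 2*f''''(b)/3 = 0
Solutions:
 f(b) = (C1*sin(2^(3/4)*3^(1/4)*b/2) + C2*cos(2^(3/4)*3^(1/4)*b/2))*exp(-2^(3/4)*3^(1/4)*b/2) + (C3*sin(2^(3/4)*3^(1/4)*b/2) + C4*cos(2^(3/4)*3^(1/4)*b/2))*exp(2^(3/4)*3^(1/4)*b/2)


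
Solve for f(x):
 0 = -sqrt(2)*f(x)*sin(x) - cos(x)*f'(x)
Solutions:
 f(x) = C1*cos(x)^(sqrt(2))


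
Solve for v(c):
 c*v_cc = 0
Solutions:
 v(c) = C1 + C2*c


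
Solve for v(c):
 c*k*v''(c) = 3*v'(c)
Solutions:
 v(c) = C1 + c^(((re(k) + 3)*re(k) + im(k)^2)/(re(k)^2 + im(k)^2))*(C2*sin(3*log(c)*Abs(im(k))/(re(k)^2 + im(k)^2)) + C3*cos(3*log(c)*im(k)/(re(k)^2 + im(k)^2)))


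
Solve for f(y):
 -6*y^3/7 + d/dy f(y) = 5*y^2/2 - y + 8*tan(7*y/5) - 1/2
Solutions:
 f(y) = C1 + 3*y^4/14 + 5*y^3/6 - y^2/2 - y/2 - 40*log(cos(7*y/5))/7


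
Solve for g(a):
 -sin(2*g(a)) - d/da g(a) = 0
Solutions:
 g(a) = pi - acos((-C1 - exp(4*a))/(C1 - exp(4*a)))/2
 g(a) = acos((-C1 - exp(4*a))/(C1 - exp(4*a)))/2


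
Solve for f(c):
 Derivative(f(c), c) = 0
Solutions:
 f(c) = C1


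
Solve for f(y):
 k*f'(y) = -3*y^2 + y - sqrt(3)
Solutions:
 f(y) = C1 - y^3/k + y^2/(2*k) - sqrt(3)*y/k


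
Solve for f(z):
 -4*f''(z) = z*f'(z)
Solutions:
 f(z) = C1 + C2*erf(sqrt(2)*z/4)


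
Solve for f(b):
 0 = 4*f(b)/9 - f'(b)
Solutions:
 f(b) = C1*exp(4*b/9)


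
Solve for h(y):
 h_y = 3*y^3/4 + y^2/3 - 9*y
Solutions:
 h(y) = C1 + 3*y^4/16 + y^3/9 - 9*y^2/2


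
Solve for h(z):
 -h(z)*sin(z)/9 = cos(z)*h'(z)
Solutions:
 h(z) = C1*cos(z)^(1/9)


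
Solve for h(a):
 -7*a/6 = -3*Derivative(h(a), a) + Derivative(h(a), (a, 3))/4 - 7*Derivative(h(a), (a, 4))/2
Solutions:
 h(a) = C1 + C2*exp(a*((1260*sqrt(635) + 31751)^(-1/3) + 2 + (1260*sqrt(635) + 31751)^(1/3))/84)*sin(sqrt(3)*a*(-(1260*sqrt(635) + 31751)^(1/3) + (1260*sqrt(635) + 31751)^(-1/3))/84) + C3*exp(a*((1260*sqrt(635) + 31751)^(-1/3) + 2 + (1260*sqrt(635) + 31751)^(1/3))/84)*cos(sqrt(3)*a*(-(1260*sqrt(635) + 31751)^(1/3) + (1260*sqrt(635) + 31751)^(-1/3))/84) + C4*exp(a*(-(1260*sqrt(635) + 31751)^(1/3) - 1/(1260*sqrt(635) + 31751)^(1/3) + 1)/42) + 7*a^2/36
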